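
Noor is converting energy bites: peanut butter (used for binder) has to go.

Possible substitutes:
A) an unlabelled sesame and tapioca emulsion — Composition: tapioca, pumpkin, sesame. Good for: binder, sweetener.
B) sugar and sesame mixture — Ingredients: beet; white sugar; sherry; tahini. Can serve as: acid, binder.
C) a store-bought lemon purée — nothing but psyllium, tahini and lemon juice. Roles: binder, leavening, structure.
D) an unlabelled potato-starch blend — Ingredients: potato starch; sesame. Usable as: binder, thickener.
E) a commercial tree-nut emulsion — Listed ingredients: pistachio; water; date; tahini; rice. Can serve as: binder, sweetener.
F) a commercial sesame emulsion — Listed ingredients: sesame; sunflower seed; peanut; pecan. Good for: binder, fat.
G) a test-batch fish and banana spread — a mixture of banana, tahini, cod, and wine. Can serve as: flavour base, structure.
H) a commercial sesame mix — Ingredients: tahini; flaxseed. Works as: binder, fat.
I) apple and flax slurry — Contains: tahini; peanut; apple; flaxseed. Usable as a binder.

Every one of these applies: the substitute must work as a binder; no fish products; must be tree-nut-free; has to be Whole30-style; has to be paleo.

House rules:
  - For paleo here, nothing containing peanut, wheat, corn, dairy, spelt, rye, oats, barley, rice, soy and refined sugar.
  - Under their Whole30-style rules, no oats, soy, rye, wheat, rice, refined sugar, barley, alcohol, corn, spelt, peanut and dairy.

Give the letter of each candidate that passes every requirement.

A: works as a binder, Whole30-style, paleo — OK
B: has white sugar, so not paleo; has sherry, so not Whole30-style — reject
C: only tahini, psyllium, and lemon juice; none excluded — keep
D: every rule checks out — valid
E: has rice, so not paleo; has rice, so not Whole30-style (and 1 more) — reject
F: has peanut, so not paleo; has peanut, so not Whole30-style (and 1 more) — out
G: not usable as a binder; has wine, so not Whole30-style (and 1 more) — out
H: only tahini and flaxseed; none excluded — OK
I: has peanut, so not paleo; has peanut, so not Whole30-style — no

A, C, D, H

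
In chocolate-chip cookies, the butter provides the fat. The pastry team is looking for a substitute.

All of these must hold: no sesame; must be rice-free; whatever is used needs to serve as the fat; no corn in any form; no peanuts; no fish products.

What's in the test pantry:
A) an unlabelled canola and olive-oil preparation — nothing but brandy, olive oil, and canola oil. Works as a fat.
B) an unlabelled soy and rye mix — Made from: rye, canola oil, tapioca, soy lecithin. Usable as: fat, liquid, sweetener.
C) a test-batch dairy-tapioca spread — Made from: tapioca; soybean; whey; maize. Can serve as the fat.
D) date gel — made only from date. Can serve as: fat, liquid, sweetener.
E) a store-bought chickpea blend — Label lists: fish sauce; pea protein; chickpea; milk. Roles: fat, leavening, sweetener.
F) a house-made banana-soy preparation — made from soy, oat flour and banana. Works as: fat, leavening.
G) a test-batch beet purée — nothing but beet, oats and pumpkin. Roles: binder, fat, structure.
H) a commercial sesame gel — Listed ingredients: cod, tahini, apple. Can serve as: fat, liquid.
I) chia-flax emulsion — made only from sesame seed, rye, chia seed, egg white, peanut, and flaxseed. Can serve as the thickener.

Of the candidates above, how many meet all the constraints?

A: all constraints satisfied — OK
B: works as a fat, no rice, no sesame — valid
C: has maize, so not corn-free — reject
D: only date; none excluded — keep
E: has fish sauce, so not fish-free — reject
F: every rule checks out — keep
G: no fish, no corn — keep
H: has cod, so not fish-free; has tahini, so not sesame-free — no
I: not usable as a fat; has sesame seed, so not sesame-free (and 1 more) — reject

5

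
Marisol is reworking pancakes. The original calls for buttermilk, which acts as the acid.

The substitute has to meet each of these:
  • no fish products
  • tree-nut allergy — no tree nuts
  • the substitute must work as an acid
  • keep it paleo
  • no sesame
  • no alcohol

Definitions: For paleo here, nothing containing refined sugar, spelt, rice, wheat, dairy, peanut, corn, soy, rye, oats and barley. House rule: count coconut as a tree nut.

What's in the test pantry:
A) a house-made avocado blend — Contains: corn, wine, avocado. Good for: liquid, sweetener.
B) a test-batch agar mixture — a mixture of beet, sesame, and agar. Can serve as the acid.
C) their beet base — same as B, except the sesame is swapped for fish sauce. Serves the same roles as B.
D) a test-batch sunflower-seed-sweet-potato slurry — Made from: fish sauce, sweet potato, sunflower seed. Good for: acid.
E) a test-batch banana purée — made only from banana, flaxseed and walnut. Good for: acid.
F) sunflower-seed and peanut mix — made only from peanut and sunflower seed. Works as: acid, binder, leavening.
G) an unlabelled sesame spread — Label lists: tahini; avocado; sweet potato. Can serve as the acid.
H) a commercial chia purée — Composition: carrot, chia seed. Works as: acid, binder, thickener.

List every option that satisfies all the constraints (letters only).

H

A: not usable as an acid; has corn, so not paleo (and 1 more) — reject
B: has sesame, so not sesame-free — no
C: has fish sauce, so not fish-free — no
D: has fish sauce, so not fish-free — no
E: has walnut, so not tree-nut-free — reject
F: has peanut, so not paleo — reject
G: has tahini, so not sesame-free — reject
H: only carrot and chia seed; none excluded — valid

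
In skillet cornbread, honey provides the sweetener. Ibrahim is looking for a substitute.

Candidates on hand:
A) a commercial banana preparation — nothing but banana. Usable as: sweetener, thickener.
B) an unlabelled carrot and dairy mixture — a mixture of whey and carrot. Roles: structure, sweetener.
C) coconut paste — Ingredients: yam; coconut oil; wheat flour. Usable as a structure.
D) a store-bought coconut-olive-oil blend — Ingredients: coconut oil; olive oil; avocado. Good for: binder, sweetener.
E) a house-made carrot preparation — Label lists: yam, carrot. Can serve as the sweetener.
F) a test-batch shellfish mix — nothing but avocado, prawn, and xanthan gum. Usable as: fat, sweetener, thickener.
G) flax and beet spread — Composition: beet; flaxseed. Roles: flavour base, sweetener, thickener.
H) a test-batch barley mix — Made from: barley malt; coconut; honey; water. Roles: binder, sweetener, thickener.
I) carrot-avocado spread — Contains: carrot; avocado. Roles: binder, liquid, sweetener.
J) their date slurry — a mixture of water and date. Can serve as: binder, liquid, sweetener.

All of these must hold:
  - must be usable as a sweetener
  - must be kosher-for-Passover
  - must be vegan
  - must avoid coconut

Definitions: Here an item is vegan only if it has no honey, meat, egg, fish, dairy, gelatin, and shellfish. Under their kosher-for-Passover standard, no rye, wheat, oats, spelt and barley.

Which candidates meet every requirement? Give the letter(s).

A: no coconut, vegan — OK
B: has whey, so not vegan — no
C: not usable as a sweetener; has wheat flour, so not kosher-for-Passover (and 1 more) — out
D: has coconut oil, so not coconut-free — reject
E: no coconut, kosher-for-Passover — valid
F: has prawn, so not vegan — out
G: kosher-for-Passover, vegan — OK
H: has honey, so not vegan; has barley malt, so not kosher-for-Passover (and 1 more) — out
I: all constraints satisfied — keep
J: only date and water; none excluded — keep

A, E, G, I, J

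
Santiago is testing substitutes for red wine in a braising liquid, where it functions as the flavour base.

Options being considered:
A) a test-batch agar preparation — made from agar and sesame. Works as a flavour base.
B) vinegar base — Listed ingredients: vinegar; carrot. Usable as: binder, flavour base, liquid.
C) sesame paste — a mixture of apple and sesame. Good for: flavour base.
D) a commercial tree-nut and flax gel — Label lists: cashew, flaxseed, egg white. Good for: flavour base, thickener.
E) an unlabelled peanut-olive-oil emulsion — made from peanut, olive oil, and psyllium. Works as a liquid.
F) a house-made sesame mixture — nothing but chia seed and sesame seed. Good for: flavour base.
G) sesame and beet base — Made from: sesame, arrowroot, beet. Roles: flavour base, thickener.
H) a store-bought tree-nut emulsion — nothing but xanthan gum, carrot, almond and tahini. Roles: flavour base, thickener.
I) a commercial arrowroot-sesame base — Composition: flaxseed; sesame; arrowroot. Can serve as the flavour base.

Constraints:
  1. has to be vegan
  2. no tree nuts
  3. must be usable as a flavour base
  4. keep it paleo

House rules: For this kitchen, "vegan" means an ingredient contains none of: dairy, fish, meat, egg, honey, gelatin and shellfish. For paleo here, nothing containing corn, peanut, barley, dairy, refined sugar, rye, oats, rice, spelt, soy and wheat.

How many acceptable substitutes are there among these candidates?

A: only sesame and agar; none excluded — keep
B: only vinegar and carrot; none excluded — keep
C: every rule checks out — valid
D: has egg white, so not vegan; has cashew, so not tree-nut-free — out
E: not usable as a flavour base; has peanut, so not paleo — no
F: nothing on the exclusion list — valid
G: only sesame, arrowroot, and beet; none excluded — OK
H: has almond, so not tree-nut-free — out
I: every rule checks out — OK

6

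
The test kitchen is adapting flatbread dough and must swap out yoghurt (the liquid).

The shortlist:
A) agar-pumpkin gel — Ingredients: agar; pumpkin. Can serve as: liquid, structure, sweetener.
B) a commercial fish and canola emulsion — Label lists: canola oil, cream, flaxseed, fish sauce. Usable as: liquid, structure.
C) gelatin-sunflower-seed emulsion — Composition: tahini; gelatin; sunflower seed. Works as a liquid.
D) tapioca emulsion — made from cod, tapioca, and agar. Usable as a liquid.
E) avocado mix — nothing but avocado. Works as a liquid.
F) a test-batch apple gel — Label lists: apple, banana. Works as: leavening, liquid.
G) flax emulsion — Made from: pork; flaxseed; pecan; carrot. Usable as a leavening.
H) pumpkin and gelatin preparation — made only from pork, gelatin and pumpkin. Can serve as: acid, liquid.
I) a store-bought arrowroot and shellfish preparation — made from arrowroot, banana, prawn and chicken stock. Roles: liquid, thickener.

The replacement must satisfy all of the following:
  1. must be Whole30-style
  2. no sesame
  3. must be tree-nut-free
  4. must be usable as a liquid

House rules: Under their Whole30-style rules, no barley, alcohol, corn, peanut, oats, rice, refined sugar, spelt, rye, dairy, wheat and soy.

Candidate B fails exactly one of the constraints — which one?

Whole30-style

usable as a liquid: satisfied
Whole30-style: has cream — fails
sesame-free: satisfied
tree-nut-free: satisfied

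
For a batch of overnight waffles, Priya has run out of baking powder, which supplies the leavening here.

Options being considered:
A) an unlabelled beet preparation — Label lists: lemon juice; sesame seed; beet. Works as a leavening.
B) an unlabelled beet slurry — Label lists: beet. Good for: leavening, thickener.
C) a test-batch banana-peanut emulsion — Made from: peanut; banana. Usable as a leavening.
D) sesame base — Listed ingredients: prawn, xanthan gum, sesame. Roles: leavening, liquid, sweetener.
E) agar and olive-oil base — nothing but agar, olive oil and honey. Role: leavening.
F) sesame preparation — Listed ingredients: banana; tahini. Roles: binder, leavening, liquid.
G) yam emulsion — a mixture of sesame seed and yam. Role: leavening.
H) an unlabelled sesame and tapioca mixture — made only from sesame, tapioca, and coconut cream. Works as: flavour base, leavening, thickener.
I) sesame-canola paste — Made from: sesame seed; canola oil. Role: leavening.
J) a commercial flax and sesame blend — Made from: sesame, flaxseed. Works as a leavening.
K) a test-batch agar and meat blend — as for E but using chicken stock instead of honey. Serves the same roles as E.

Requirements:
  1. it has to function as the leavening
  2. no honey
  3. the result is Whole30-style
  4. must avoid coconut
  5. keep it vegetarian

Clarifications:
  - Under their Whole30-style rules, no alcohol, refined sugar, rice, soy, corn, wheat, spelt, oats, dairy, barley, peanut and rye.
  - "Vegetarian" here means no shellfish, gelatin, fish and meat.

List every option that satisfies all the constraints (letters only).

A: only sesame seed, beet and lemon juice; none excluded — OK
B: only beet; none excluded — valid
C: has peanut, so not Whole30-style — no
D: has prawn, so not vegetarian — out
E: has honey, so not honey-free — no
F: only tahini and banana; none excluded — keep
G: every rule checks out — valid
H: has coconut cream, so not coconut-free — out
I: all constraints satisfied — keep
J: only sesame and flaxseed; none excluded — valid
K: has chicken stock, so not vegetarian — out

A, B, F, G, I, J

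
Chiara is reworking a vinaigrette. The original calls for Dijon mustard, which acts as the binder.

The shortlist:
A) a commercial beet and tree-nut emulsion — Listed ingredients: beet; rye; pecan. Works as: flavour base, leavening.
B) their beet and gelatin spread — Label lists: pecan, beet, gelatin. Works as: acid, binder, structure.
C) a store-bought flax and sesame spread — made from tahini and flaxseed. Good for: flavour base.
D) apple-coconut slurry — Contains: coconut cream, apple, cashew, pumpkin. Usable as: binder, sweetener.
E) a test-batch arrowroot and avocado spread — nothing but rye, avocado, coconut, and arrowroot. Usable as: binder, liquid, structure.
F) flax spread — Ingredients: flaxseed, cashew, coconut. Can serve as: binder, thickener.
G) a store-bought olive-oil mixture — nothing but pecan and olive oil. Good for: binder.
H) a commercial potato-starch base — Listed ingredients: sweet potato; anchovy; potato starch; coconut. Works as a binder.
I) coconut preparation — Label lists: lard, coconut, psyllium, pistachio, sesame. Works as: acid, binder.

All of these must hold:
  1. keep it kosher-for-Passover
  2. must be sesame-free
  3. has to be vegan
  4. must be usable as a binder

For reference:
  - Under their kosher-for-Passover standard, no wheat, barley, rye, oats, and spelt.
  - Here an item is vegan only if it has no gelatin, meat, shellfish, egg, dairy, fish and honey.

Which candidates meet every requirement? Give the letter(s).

A: not usable as a binder; has rye, so not kosher-for-Passover — out
B: has gelatin, so not vegan — reject
C: not usable as a binder; has tahini, so not sesame-free — no
D: coconut cream and cashew etc. — none of it excluded — keep
E: has rye, so not kosher-for-Passover — no
F: only coconut, cashew and flaxseed; none excluded — valid
G: kosher-for-Passover, vegan — keep
H: has anchovy, so not vegan — out
I: has lard, so not vegan; has sesame, so not sesame-free — out

D, F, G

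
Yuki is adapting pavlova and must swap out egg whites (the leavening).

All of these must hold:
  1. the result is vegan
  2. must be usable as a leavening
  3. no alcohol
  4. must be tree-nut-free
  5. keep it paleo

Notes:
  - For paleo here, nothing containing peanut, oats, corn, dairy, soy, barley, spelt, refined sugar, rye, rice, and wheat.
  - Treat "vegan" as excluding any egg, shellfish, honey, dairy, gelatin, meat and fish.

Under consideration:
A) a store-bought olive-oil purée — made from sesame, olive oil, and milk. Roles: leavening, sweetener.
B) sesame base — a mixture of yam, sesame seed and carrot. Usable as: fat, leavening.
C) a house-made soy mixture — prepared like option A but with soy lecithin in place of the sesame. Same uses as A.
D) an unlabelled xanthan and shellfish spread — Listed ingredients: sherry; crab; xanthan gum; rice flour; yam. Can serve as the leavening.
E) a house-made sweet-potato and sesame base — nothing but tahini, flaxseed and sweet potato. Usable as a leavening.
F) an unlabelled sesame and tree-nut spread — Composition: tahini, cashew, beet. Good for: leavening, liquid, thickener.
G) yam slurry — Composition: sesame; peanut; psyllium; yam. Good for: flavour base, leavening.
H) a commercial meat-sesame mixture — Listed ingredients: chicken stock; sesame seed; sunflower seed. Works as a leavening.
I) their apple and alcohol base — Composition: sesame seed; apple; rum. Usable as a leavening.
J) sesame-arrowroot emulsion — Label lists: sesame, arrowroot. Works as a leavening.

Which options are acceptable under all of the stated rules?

B, E, J

A: has milk, so not paleo; has milk, so not vegan — out
B: works as a leavening, no alcohol, no tree nuts — keep
C: has milk, so not paleo; has milk, so not vegan — no
D: has rice flour, so not paleo; has crab, so not vegan (and 1 more) — reject
E: only tahini, flaxseed, and sweet potato; none excluded — valid
F: has cashew, so not tree-nut-free — out
G: has peanut, so not paleo — no
H: has chicken stock, so not vegan — reject
I: has rum, so not alcohol-free — out
J: every rule checks out — keep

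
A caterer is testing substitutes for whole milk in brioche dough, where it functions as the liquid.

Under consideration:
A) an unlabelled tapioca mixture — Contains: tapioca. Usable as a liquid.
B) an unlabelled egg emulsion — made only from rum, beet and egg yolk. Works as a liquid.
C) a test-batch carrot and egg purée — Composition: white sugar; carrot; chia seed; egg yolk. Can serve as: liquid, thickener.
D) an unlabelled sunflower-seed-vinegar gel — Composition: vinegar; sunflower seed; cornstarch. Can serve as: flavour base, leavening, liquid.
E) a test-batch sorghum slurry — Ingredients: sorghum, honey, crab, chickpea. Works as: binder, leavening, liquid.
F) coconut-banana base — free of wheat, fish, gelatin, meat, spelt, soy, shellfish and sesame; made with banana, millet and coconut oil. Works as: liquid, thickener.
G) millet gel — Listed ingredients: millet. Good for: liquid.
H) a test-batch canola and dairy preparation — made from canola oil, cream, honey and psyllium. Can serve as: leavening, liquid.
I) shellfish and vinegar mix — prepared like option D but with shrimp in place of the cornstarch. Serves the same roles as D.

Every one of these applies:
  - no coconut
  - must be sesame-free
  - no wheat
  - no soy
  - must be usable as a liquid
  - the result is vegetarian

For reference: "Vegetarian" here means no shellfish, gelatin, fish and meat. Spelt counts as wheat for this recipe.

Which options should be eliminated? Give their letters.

A: works as a liquid, no soy, vegetarian — keep
B: works as a liquid, no sesame, vegetarian — OK
C: works as a liquid, no sesame, no soy — keep
D: only cornstarch, sunflower seed and vinegar; none excluded — OK
E: has crab, so not vegetarian — out
F: has coconut oil, so not coconut-free — reject
G: vegetarian, no coconut — keep
H: no soy, no coconut — keep
I: has shrimp, so not vegetarian — reject

E, F, I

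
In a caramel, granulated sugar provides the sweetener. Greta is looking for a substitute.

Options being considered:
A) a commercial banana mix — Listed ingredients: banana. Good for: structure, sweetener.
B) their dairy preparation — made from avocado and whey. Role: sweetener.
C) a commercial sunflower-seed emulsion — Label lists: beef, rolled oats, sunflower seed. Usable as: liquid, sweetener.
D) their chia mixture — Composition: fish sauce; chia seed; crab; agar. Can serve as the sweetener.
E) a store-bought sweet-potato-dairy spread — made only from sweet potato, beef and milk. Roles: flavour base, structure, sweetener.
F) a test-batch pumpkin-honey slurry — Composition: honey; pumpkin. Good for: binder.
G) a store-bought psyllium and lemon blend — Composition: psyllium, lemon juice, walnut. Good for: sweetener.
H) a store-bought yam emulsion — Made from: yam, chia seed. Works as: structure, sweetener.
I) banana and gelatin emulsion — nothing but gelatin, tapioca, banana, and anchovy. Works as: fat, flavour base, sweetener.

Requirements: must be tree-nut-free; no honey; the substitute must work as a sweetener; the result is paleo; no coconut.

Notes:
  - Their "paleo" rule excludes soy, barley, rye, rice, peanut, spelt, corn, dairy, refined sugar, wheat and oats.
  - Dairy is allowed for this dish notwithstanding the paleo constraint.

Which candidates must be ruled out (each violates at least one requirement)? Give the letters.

C, F, G

A: only banana; none excluded — OK
B: dairy is permitted under the paleo carve-out; nothing else excluded — valid
C: has rolled oats, so not paleo — out
D: no tree nuts, no coconut — OK
E: dairy is permitted under the paleo carve-out; nothing else excluded — OK
F: not usable as a sweetener; has honey, so not honey-free — reject
G: has walnut, so not tree-nut-free — reject
H: paleo, no honey — valid
I: every rule checks out — OK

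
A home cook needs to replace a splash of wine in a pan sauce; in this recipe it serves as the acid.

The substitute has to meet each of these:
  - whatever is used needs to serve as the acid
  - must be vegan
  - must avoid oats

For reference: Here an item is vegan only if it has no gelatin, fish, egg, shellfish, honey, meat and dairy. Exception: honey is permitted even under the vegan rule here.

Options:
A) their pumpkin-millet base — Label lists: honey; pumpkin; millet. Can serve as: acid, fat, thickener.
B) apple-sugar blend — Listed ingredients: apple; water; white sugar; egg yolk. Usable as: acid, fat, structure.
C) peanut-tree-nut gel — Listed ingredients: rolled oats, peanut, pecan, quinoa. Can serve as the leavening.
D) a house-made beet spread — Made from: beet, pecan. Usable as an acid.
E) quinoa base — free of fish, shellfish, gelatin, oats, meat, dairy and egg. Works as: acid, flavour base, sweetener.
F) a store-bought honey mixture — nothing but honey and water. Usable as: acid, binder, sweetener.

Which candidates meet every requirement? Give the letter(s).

A: honey is permitted under the vegan carve-out; nothing else excluded — valid
B: has egg yolk, so not vegan — reject
C: not usable as an acid; has rolled oats, so not oat-free — no
D: nothing on the exclusion list — OK
E: vegan, no oats — keep
F: honey is permitted under the vegan carve-out; nothing else excluded — valid

A, D, E, F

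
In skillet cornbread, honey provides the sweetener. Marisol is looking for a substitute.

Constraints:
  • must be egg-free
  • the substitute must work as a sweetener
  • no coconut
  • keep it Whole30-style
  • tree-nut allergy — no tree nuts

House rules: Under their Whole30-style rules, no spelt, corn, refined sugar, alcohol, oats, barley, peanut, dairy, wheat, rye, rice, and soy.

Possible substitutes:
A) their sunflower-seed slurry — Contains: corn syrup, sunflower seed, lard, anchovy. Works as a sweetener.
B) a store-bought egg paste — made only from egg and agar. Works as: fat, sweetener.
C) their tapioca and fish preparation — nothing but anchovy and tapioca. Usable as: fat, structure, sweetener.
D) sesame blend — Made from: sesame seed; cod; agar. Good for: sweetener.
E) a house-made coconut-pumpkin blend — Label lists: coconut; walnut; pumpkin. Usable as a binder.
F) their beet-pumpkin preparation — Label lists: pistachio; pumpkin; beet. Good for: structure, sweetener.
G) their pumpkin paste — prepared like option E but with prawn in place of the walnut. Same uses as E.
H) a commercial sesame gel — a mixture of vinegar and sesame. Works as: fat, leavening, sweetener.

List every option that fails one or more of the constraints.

A, B, E, F, G

A: has corn syrup, so not Whole30-style — reject
B: has egg, so not egg-free — out
C: no coconut, Whole30-style — valid
D: all constraints satisfied — valid
E: not usable as a sweetener; has coconut, so not coconut-free (and 1 more) — no
F: has pistachio, so not tree-nut-free — no
G: not usable as a sweetener; has coconut, so not coconut-free — no
H: only sesame and vinegar; none excluded — keep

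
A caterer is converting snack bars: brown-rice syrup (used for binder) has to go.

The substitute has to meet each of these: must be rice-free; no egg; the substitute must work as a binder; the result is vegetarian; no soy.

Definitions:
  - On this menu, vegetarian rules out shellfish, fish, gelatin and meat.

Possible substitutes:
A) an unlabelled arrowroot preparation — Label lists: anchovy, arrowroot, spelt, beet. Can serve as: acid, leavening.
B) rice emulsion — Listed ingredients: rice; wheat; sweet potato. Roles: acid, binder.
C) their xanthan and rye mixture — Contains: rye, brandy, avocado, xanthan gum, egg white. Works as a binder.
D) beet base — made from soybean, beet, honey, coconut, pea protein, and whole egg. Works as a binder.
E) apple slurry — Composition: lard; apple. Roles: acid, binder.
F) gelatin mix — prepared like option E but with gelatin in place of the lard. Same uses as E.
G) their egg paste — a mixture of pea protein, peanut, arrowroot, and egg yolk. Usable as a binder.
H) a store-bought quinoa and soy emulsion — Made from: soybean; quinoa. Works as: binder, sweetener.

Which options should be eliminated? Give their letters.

A: not usable as a binder; has anchovy, so not vegetarian — reject
B: has rice, so not rice-free — no
C: has egg white, so not egg-free — reject
D: has whole egg, so not egg-free; has soybean, so not soy-free — no
E: has lard, so not vegetarian — no
F: has gelatin, so not vegetarian — no
G: has egg yolk, so not egg-free — reject
H: has soybean, so not soy-free — out

A, B, C, D, E, F, G, H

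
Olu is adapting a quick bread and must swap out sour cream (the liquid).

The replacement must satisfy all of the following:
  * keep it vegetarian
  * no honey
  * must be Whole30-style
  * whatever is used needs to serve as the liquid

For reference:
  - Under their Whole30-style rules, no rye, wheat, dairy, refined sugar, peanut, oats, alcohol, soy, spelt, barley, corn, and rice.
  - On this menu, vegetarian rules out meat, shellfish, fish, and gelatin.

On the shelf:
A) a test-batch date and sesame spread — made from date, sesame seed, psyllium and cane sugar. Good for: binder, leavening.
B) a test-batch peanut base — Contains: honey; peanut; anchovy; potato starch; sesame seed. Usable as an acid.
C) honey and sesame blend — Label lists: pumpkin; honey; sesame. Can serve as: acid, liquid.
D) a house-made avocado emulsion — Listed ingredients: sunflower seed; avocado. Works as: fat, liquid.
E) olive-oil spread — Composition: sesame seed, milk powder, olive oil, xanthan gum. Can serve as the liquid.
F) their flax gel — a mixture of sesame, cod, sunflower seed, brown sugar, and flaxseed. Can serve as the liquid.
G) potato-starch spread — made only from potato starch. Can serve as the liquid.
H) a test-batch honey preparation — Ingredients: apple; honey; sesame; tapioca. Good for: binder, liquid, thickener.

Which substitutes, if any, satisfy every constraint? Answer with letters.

D, G

A: not usable as a liquid; has cane sugar, so not Whole30-style — no
B: not usable as a liquid; has peanut, so not Whole30-style (and 2 more) — no
C: has honey, so not honey-free — reject
D: nothing on the exclusion list — OK
E: has milk powder, so not Whole30-style — out
F: has brown sugar, so not Whole30-style; has cod, so not vegetarian — no
G: all constraints satisfied — keep
H: has honey, so not honey-free — reject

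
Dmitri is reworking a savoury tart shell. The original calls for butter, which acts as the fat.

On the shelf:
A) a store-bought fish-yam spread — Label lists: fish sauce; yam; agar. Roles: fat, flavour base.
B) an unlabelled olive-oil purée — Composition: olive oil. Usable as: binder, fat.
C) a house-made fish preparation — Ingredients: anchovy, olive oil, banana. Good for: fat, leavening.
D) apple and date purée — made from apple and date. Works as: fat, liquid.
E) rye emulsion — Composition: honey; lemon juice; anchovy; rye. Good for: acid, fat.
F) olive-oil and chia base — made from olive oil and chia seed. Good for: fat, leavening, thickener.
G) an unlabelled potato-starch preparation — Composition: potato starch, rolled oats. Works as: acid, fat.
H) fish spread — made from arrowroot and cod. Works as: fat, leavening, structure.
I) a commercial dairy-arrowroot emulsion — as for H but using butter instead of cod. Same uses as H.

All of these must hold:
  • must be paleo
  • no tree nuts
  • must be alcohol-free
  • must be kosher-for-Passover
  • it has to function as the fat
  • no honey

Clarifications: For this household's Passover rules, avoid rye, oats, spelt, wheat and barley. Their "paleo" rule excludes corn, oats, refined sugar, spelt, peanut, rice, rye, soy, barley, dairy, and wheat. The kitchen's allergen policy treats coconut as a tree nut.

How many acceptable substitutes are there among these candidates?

A: works as a fat, tree-nut-free, no honey — keep
B: all constraints satisfied — OK
C: works as a fat, no alcohol, kosher-for-Passover — keep
D: only apple and date; none excluded — OK
E: has rye, so not kosher-for-Passover; has rye, so not paleo (and 1 more) — no
F: works as a fat, kosher-for-Passover, no honey — OK
G: has rolled oats, so not kosher-for-Passover; has rolled oats, so not paleo — reject
H: only cod and arrowroot; none excluded — OK
I: has butter, so not paleo — reject

6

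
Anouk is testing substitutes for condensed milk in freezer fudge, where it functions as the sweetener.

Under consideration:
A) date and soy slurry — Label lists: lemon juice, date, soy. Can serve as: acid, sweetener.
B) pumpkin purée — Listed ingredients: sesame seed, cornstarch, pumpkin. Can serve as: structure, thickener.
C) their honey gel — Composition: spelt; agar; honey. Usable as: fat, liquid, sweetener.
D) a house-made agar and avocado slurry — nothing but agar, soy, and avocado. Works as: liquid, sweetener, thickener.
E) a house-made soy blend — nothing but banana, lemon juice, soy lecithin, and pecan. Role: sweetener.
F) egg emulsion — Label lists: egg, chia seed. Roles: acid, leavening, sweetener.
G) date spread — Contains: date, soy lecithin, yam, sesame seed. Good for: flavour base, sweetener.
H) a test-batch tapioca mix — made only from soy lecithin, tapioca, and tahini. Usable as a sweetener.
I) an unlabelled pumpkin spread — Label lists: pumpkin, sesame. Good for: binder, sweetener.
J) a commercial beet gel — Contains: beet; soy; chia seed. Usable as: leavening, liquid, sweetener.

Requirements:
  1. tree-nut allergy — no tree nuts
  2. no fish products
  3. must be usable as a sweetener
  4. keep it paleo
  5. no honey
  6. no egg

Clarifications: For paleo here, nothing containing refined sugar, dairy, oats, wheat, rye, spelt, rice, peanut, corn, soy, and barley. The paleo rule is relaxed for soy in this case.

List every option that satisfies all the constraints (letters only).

A, D, G, H, I, J

A: soy is permitted under the paleo carve-out; nothing else excluded — keep
B: not usable as a sweetener; has cornstarch, so not paleo — reject
C: has spelt, so not paleo; has honey, so not honey-free — reject
D: soy is permitted under the paleo carve-out; nothing else excluded — keep
E: has pecan, so not tree-nut-free — reject
F: has egg, so not egg-free — no
G: soy is permitted under the paleo carve-out; nothing else excluded — keep
H: soy is permitted under the paleo carve-out; nothing else excluded — OK
I: every rule checks out — OK
J: soy is permitted under the paleo carve-out; nothing else excluded — valid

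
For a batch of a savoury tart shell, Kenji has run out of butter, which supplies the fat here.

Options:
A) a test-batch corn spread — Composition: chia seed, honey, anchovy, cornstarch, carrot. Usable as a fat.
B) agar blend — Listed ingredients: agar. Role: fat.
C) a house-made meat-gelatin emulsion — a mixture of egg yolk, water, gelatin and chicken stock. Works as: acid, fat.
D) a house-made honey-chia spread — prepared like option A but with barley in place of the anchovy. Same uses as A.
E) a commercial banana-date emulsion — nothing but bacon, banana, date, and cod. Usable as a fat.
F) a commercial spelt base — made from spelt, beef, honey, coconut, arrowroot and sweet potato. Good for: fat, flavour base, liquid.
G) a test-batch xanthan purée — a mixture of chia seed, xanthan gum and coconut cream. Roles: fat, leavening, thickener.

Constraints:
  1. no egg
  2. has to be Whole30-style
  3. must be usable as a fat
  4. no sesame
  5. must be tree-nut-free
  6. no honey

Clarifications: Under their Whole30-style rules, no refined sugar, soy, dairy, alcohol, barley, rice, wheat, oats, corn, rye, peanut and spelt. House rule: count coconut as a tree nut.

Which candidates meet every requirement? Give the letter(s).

B, E

A: has cornstarch, so not Whole30-style; has honey, so not honey-free — reject
B: every rule checks out — valid
C: has egg yolk, so not egg-free — out
D: has barley, so not Whole30-style; has honey, so not honey-free — no
E: nothing on the exclusion list — keep
F: has spelt, so not Whole30-style; has honey, so not honey-free (and 1 more) — out
G: has coconut cream, so not tree-nut-free — out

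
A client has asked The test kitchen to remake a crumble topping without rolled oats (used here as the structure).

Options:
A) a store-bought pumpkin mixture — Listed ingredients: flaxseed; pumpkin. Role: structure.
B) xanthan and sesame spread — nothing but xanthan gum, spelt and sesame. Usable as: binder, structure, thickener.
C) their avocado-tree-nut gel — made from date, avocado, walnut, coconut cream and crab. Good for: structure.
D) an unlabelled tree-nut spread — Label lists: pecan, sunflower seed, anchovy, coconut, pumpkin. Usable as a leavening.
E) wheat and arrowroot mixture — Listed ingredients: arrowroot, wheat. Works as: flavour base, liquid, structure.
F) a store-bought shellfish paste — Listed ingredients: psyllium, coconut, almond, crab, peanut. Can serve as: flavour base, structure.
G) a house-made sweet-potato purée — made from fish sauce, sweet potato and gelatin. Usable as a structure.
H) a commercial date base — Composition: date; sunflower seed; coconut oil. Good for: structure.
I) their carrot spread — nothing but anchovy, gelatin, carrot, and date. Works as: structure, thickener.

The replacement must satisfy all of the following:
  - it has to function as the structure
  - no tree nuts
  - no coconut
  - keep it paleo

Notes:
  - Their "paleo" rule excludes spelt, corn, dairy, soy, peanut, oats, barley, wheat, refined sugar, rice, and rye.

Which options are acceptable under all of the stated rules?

A, G, I

A: no coconut, no tree nuts — OK
B: has spelt, so not paleo — out
C: has walnut, so not tree-nut-free; has coconut cream, so not coconut-free — out
D: not usable as a structure; has pecan, so not tree-nut-free (and 1 more) — no
E: has wheat, so not paleo — reject
F: has peanut, so not paleo; has almond, so not tree-nut-free (and 1 more) — reject
G: works as a structure, paleo, no coconut — keep
H: has coconut oil, so not coconut-free — out
I: works as a structure, no tree nuts, no coconut — valid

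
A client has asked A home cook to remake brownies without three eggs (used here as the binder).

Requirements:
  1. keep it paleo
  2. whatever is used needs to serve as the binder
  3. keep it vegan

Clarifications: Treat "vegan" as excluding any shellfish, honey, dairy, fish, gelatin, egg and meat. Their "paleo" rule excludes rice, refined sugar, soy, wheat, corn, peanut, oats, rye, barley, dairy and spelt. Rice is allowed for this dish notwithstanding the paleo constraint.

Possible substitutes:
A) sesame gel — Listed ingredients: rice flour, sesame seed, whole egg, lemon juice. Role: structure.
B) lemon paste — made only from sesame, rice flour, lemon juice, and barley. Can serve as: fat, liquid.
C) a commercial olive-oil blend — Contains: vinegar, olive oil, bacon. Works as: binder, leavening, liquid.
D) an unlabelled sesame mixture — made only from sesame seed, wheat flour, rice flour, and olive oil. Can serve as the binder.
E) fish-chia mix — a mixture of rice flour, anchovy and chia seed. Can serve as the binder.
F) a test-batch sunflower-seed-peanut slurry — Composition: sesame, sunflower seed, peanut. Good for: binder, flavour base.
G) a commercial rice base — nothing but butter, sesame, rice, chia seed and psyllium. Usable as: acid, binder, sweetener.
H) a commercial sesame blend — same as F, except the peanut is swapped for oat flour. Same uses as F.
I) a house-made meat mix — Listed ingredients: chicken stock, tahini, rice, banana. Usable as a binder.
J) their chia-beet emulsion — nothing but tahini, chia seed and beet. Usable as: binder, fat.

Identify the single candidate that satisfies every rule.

J

A: not usable as a binder; has whole egg, so not vegan — out
B: not usable as a binder; has barley, so not paleo — reject
C: has bacon, so not vegan — no
D: has wheat flour, so not paleo — no
E: has anchovy, so not vegan — no
F: has peanut, so not paleo — no
G: has butter, so not vegan; has butter, so not paleo — no
H: has oat flour, so not paleo — out
I: has chicken stock, so not vegan — reject
J: only tahini, chia seed, and beet; none excluded — keep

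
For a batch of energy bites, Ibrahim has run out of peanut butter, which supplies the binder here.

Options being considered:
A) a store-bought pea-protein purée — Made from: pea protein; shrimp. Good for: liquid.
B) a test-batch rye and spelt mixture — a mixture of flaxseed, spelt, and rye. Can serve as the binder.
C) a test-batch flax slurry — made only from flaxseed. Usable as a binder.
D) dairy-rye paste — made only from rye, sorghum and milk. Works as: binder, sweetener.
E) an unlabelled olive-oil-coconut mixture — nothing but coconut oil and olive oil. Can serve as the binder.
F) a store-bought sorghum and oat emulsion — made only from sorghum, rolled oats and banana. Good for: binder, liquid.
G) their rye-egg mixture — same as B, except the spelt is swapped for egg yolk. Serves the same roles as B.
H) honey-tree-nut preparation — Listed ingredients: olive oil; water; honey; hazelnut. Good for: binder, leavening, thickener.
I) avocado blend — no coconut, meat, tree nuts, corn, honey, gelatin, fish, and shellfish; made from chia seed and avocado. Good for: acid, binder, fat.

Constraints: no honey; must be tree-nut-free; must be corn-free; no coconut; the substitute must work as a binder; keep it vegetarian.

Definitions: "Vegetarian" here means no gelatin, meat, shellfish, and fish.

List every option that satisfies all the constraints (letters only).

B, C, D, F, G, I

A: not usable as a binder; has shrimp, so not vegetarian — no
B: only rye, spelt, and flaxseed; none excluded — keep
C: works as a binder, no tree nuts, no corn — valid
D: only milk, rye and sorghum; none excluded — OK
E: has coconut oil, so not coconut-free — no
F: vegetarian, no coconut — keep
G: all constraints satisfied — OK
H: has honey, so not honey-free; has hazelnut, so not tree-nut-free — reject
I: all constraints satisfied — keep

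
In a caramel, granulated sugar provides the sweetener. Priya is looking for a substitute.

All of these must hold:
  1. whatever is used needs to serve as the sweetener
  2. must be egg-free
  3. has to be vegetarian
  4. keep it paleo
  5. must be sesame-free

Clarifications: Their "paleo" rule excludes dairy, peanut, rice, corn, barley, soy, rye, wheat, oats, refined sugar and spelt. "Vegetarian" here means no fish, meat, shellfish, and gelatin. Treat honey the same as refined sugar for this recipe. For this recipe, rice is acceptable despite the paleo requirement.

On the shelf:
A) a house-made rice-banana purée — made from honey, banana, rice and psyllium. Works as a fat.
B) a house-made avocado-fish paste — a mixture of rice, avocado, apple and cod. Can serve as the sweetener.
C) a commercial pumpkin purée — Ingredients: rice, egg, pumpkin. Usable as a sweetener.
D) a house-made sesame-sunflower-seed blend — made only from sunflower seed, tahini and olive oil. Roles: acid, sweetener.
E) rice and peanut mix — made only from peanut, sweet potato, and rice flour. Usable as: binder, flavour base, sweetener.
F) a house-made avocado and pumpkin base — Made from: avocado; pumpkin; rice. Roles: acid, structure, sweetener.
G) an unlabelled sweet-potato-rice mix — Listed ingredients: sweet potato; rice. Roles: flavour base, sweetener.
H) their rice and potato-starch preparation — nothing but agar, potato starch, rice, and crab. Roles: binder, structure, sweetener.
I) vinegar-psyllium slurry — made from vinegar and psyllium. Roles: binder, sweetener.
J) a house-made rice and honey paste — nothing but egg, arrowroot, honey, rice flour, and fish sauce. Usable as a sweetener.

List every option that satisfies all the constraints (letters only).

F, G, I

A: not usable as a sweetener; has honey, so not paleo — out
B: has cod, so not vegetarian — no
C: has egg, so not egg-free — out
D: has tahini, so not sesame-free — no
E: has peanut, so not paleo — no
F: rice is permitted under the paleo carve-out; nothing else excluded — OK
G: rice is permitted under the paleo carve-out; nothing else excluded — OK
H: has crab, so not vegetarian — out
I: nothing on the exclusion list — valid
J: has honey, so not paleo; has fish sauce, so not vegetarian (and 1 more) — out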